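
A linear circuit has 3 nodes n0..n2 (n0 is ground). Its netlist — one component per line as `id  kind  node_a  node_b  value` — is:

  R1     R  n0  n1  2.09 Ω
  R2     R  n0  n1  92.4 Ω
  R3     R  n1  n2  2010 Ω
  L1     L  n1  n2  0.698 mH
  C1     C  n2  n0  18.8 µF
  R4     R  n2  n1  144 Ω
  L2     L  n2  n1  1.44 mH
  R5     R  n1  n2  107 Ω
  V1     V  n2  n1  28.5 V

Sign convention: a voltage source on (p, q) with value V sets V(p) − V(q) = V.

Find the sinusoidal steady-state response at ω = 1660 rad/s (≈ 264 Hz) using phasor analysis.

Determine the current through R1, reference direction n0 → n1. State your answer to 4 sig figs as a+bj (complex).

MNA unknowns: 2 node voltages V₁..V_2 plus 1 source current (V1)
R1: Y=0.4785+0.000j on G[0,1]
R2: Y=0.01082+0.000j on G[0,1]
R3: Y=0.0004975+0.000j on G[1,2]
L1: Y=0.000-0.8631j on G[1,2]
C1: Y=0.000+0.03121j on G[2,0]
R4: Y=0.006944+0.000j on G[2,1]
L2: Y=0.000-0.4183j on G[2,1]
R5: Y=0.009346+0.000j on G[1,2]
V1: row V2−V1=28.5, i_V1 at 2,1
solve → V1=-0.1155-1.810j, V2=28.38-1.810j
aux → i_V1=-0.5350+35.63j

0.05525+0.8662j A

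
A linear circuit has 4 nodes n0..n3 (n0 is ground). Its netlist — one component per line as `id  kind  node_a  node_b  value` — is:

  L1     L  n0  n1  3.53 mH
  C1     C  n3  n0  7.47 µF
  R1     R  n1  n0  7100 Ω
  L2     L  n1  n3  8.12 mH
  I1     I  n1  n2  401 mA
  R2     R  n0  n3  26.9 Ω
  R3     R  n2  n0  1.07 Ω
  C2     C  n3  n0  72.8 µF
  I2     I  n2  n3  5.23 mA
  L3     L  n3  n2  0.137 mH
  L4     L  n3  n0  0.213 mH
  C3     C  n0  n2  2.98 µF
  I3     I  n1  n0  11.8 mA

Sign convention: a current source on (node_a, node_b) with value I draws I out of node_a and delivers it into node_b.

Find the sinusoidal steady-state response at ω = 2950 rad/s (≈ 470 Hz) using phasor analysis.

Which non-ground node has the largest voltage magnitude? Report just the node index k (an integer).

Element admittances at ω=2950 rad/s:
  Y(L1) = 0.000-0.09603j S between n0,n1
  Y(C1) = 0.000+0.02204j S between n3,n0
  Y(R1) = 0.0001408+0.000j S between n1,n0
  Y(L2) = 0.000-0.04175j S between n1,n3
  I1: injects 0.401 A into n2 (from n1)
  Y(R2) = 0.03717+0.000j S between n0,n3
  Y(R3) = 0.9346+0.000j S between n2,n0
  Y(C2) = 0.000+0.2148j S between n3,n0
  I2: injects 0.00523 A into n3 (from n2)
  Y(L3) = 0.000-2.474j S between n3,n2
  Y(L4) = 0.000-1.591j S between n3,n0
  Y(C3) = 0.000+0.008791j S between n0,n2
  I3: injects 0.0118 A into n0 (from n1)
Assemble and solve the 3×3 MNA system:
  V(n1)=0.03224-2.973j  V(n2)=0.1805+0.1678j  V(n3)=0.1164+0.07545j

1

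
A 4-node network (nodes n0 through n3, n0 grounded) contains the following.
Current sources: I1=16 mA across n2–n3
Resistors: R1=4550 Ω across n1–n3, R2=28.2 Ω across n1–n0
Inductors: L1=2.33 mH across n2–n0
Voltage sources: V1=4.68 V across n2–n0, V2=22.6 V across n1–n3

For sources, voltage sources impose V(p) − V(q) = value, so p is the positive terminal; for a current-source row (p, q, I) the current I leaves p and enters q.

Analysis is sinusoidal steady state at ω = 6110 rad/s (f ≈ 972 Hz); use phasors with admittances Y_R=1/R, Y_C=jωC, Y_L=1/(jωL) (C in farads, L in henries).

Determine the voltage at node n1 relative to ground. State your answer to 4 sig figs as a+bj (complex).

0.4512+0.000j V

MNA unknowns: 3 node voltages V₁..V_3 plus 2 source currents (V1, V2)
I1: z[2]−=0.016, z[3]+=0.016
R1: Y=0.0002198+0.000j on G[1,3]
R2: Y=0.03546+0.000j on G[1,0]
L1: Y=0.000-0.07024j on G[2,0]
V1: row V2−V0=4.68, i_V1 at 2,0
V2: row V1−V3=22.6, i_V2 at 1,3
solve → V1=0.4512+0.000j, V2=4.680+0.000j, V3=-22.15+0.000j
aux → i_V1=-0.01600+0.3287j, i_V2=-0.02097+0.000j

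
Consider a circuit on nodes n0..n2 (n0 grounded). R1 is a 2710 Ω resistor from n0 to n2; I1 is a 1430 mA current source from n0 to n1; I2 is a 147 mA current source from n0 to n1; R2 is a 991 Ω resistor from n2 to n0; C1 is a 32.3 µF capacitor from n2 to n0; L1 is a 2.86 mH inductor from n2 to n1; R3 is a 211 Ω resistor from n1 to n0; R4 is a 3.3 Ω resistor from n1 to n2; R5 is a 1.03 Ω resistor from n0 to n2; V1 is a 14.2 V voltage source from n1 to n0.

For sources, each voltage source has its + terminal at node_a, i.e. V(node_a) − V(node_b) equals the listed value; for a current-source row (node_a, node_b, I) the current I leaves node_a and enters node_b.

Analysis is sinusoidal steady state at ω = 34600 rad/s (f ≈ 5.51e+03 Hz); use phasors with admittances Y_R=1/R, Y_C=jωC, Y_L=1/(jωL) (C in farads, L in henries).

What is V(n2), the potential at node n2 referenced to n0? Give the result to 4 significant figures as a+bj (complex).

1.868-1.735j V

Apply KCL at each of the 2 non-ground nodes and solve the resulting linear system.
Node n1: branches {I1, I2, L1, R3, R4, V1} → V_1 = 14.20+0.000j
Node n2: branches {R1, R2, C1, L1, R4, R5} → V_2 = 1.868-1.735j
Source currents: i(V1)=-2.245-0.4010j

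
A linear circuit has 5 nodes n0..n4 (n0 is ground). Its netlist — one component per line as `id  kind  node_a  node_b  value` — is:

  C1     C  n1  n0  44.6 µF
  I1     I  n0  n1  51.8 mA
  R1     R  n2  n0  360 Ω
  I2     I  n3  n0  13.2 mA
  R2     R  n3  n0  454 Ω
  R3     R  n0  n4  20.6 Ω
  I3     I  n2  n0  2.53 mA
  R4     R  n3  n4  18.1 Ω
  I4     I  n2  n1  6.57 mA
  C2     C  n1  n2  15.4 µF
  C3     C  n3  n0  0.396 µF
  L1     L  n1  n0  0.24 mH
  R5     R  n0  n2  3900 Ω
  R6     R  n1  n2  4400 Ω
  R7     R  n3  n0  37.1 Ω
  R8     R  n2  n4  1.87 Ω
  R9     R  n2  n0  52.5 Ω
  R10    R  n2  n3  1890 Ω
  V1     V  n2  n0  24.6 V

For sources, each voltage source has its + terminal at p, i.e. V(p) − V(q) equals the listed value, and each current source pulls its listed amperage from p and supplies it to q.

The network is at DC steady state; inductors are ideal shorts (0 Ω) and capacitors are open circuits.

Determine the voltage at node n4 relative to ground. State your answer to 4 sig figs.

21.83 V

Apply KCL at each of the 4 non-ground nodes and solve the resulting linear system.
Node n1: branches {C1, I1, I4, C2, L1, R6} → V_1 = 0.000
Node n2: branches {R1, I3, I4, C2, R5, R6, R8, R9, R10, V1} → V_2 = 24.60
Node n3: branches {I2, R2, R4, C3, R7, R10} → V_3 = 14.20
Node n4: branches {R3, R4, R8} → V_4 = 21.83
Source currents: i(L1)=0.06396, i(V1)=-2.045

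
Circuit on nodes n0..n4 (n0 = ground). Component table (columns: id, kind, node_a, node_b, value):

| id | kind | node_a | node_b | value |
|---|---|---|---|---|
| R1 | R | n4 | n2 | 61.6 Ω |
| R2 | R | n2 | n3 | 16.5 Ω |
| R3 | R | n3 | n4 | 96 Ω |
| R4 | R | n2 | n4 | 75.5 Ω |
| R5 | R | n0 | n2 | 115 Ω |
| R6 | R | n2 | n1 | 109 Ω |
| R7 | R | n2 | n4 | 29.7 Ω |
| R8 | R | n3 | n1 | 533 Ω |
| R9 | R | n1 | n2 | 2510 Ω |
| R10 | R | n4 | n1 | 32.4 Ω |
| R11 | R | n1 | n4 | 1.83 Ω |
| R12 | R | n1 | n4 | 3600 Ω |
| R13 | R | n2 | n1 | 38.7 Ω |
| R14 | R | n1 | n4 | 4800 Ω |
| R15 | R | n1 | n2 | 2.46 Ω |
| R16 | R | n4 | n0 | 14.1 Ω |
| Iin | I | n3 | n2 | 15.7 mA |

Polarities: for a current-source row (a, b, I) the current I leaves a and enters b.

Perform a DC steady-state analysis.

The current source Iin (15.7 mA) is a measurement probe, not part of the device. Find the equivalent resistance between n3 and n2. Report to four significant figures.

Element admittances at DC:
  Y(R1) = 0.01623 S between n4,n2
  Y(R2) = 0.06061 S between n2,n3
  Y(R3) = 0.01042 S between n3,n4
  Y(R4) = 0.01325 S between n2,n4
  Y(R5) = 0.008696 S between n0,n2
  Y(R6) = 0.009174 S between n2,n1
  Y(R7) = 0.03367 S between n2,n4
  Y(R8) = 0.001876 S between n3,n1
  Y(R9) = 0.0003984 S between n1,n2
  Y(R10) = 0.03086 S between n4,n1
  Y(R11) = 0.5464 S between n1,n4
  Y(R12) = 0.0002778 S between n1,n4
  Y(R13) = 0.02584 S between n2,n1
  Y(R14) = 0.0002083 S between n1,n4
  Y(R15) = 0.4065 S between n1,n2
  Y(R16) = 0.07092 S between n4,n0
  Iin: injects 0.0157 A into n2 (from n3)
Assemble and solve the 4×4 MNA system:
  V(n1)=0.002035  V(n2)=0.006663  V(n3)=-0.2099  V(n4)=-0.0008169

R_eq = 13.79 Ω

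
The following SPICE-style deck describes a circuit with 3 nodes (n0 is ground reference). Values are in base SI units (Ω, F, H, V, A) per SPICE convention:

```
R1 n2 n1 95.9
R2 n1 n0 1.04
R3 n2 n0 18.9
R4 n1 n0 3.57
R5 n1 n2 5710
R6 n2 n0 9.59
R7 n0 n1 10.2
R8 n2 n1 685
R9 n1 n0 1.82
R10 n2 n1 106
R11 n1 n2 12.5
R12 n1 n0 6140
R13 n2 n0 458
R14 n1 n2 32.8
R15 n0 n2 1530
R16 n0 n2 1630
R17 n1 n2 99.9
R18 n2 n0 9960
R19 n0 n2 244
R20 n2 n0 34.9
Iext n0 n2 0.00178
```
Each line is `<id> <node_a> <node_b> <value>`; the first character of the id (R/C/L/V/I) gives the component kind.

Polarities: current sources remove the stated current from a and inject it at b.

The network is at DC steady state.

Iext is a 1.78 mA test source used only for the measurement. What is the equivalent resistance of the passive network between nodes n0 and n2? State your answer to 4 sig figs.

Apply KCL at each of the 2 non-ground nodes and solve the resulting linear system.
Node n1: branches {R1, R2, R4, R5, R7, R8, R9, R10, R11, R12, R14, R17} → V_1 = 0.0003822
Node n2: branches {R1, R3, R5, R6, R8, R10, R11, R13, R14, R15, R16, R17, R18, R19, R20, Iext} → V_2 = 0.005468

R_eq = 3.072 Ω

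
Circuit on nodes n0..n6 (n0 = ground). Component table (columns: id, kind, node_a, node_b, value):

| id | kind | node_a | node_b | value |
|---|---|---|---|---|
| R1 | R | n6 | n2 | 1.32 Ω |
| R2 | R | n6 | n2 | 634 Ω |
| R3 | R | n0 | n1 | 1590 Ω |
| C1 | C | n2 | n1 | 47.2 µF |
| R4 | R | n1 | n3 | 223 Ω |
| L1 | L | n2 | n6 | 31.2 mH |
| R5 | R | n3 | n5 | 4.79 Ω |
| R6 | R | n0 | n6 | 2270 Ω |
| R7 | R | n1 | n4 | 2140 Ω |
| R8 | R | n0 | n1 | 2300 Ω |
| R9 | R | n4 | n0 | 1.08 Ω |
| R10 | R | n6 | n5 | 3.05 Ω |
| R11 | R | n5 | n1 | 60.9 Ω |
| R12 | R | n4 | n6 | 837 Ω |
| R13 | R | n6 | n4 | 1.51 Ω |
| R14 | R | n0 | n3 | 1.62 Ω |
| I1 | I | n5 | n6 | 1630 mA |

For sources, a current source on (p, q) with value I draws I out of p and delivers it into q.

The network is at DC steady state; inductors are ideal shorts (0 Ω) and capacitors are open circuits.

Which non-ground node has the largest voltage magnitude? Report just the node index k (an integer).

MNA unknowns: 6 node voltages V₁..V_6 plus 1 source current (L1)
R1: Y=0.7576 on G[6,2]
R2: Y=0.001577 on G[6,2]
R3: Y=0.0006289 on G[0,1]
C1: Y=0.000 on G[2,1]
R4: Y=0.004484 on G[1,3]
L1: row V2−V6=0, i_L1 at 2,6
R5: Y=0.2088 on G[3,5]
R6: Y=0.0004405 on G[0,6]
R7: Y=0.0004673 on G[1,4]
R8: Y=0.0004348 on G[0,1]
R9: Y=0.9259 on G[4,0]
R10: Y=0.3279 on G[6,5]
R11: Y=0.01642 on G[5,1]
R12: Y=0.001195 on G[4,6]
R13: Y=0.6623 on G[6,4]
R14: Y=0.6173 on G[0,3]
I1: z[5]−=1.63, z[6]+=1.63
solve → V1=-2.044, V2=1.077, V3=-0.6703, V4=0.4487, V5=-2.623, V6=1.077
aux → i_L1=0.000

5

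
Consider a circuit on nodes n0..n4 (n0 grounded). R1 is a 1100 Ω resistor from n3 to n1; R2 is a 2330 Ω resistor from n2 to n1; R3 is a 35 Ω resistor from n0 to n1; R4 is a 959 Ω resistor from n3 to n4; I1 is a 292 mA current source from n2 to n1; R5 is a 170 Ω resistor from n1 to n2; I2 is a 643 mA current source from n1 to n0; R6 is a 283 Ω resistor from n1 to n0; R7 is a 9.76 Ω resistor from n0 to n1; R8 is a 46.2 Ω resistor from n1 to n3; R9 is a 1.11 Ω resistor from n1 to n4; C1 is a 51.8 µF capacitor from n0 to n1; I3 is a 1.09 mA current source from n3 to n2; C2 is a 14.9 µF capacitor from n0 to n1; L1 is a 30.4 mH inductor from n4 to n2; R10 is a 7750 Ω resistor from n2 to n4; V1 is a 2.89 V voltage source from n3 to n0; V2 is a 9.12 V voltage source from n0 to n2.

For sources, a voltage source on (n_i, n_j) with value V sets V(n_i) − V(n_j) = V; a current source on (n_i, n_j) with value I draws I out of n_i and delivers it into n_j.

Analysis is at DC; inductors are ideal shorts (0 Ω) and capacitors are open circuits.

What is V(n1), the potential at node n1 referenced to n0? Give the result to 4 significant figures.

MNA unknowns: 4 node voltages V₁..V_4 plus 3 source currents (L1, V1, V2)
R1: Y=0.0009091 on G[3,1]
R2: Y=0.0004292 on G[2,1]
R3: Y=0.02857 on G[0,1]
R4: Y=0.001043 on G[3,4]
I1: z[2]−=0.292, z[1]+=0.292
R5: Y=0.005882 on G[1,2]
I2: z[1]−=0.643, z[0]+=0.643
R6: Y=0.003534 on G[1,0]
R7: Y=0.1025 on G[0,1]
R8: Y=0.02165 on G[1,3]
R9: Y=0.9009 on G[1,4]
C1: Y=0.000 on G[0,1]
I3: z[3]−=0.00109, z[2]+=0.00109
C2: Y=0.000 on G[0,1]
L1: row V4−V2=0, i_L1 at 4,2
R10: Y=0.0001290 on G[2,4]
V1: row V3−V0=2.89, i_V1 at 3,0
V2: row V0−V2=9.12, i_V2 at 0,2
solve → V1=-8.042, V2=-9.120, V3=2.890, V4=-9.120
aux → i_L1=0.9835, i_V1=-0.2602, i_V2=-0.6994

-8.042 V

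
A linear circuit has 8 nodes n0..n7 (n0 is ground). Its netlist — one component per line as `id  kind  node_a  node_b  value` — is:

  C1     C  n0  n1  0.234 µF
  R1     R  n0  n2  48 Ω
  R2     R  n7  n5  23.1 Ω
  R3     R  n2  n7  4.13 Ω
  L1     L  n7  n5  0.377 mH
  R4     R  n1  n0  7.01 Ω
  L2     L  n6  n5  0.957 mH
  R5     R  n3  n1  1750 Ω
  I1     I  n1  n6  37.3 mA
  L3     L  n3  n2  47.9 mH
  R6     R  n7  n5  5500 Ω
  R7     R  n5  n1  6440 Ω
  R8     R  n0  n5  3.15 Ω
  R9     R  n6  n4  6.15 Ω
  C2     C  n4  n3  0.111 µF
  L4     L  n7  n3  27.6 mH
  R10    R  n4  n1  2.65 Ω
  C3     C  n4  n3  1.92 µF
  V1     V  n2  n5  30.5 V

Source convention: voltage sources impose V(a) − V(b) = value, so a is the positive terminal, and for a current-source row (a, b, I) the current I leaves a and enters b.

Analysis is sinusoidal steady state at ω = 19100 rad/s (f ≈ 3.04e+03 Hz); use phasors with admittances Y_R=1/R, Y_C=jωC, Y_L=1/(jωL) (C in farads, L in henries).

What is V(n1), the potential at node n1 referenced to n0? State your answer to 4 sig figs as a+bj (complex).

Apply KCL at each of the 7 non-ground nodes and solve the resulting linear system.
Node n1: branches {C1, R4, R5, I1, R7, R10} → V_1 = -0.1560+0.1277j
Node n2: branches {R1, R3, L3, V1} → V_2 = 28.69-0.05180j
Node n3: branches {R5, L3, C2, L4, C3} → V_3 = -1.998-0.3787j
Node n4: branches {R9, C2, R10, C3} → V_4 = -0.1142+0.1750j
Node n5: branches {R2, L1, L2, R6, R7, R8, V1} → V_5 = -1.811-0.05180j
Node n6: branches {L2, I1, R9} → V_6 = -0.1492+0.7341j
Node n7: branches {R2, R3, L1, R6, L4} → V_7 = 18.99+10.20j
Source currents: i(V1)=-2.946+2.517j

-0.1560+0.1277j V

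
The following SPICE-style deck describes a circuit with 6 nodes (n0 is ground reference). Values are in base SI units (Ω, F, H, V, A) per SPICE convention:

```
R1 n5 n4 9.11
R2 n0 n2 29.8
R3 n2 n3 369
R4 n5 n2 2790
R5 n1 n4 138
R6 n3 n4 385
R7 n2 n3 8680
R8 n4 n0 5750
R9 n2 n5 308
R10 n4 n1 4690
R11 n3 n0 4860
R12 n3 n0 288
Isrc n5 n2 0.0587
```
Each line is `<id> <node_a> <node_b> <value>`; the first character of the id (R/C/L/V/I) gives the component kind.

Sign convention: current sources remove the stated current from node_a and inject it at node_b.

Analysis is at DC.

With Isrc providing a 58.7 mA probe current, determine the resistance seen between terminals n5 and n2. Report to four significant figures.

MNA unknowns: 5 node voltages V₁..V_5
R1: Y=0.1098 on G[5,4]
R2: Y=0.03356 on G[0,2]
R3: Y=0.002710 on G[2,3]
R4: Y=0.0003584 on G[5,2]
R5: Y=0.007246 on G[1,4]
R6: Y=0.002597 on G[3,4]
R7: Y=0.0001152 on G[2,3]
R8: Y=0.0001739 on G[4,0]
R9: Y=0.003247 on G[2,5]
R10: Y=0.0002132 on G[4,1]
R11: Y=0.0002058 on G[3,0]
R12: Y=0.003472 on G[3,0]
Isrc: z[5]−=0.0587, z[2]+=0.0587
solve → V1=-10.02, V2=0.3533, V3=-2.750, V4=-10.02, V5=-10.21

R_eq = 179.9 Ω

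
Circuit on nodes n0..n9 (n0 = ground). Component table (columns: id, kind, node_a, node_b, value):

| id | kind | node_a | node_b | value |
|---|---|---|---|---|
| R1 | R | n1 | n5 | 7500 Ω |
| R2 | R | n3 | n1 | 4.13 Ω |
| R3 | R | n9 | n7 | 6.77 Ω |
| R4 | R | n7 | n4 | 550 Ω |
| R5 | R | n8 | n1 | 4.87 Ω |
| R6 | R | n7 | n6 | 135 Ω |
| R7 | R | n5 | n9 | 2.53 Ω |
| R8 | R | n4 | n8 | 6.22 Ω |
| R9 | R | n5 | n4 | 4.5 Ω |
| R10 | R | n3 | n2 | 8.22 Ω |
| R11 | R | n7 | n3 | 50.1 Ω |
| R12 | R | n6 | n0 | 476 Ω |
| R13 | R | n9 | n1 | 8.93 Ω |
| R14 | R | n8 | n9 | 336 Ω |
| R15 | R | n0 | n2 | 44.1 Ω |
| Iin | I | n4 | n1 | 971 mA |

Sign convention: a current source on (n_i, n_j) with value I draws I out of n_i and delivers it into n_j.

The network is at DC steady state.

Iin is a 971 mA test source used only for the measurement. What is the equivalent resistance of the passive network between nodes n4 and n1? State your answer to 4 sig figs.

Element admittances at DC:
  Y(R1) = 0.0001333 S between n1,n5
  Y(R2) = 0.2421 S between n3,n1
  Y(R3) = 0.1477 S between n9,n7
  Y(R4) = 0.001818 S between n7,n4
  Y(R5) = 0.2053 S between n8,n1
  Y(R6) = 0.007407 S between n7,n6
  Y(R7) = 0.3953 S between n5,n9
  Y(R8) = 0.1608 S between n4,n8
  Y(R9) = 0.2222 S between n5,n4
  Y(R10) = 0.1217 S between n3,n2
  Y(R11) = 0.01996 S between n7,n3
  Y(R12) = 0.002101 S between n6,n0
  Y(R13) = 0.1120 S between n9,n1
  Y(R14) = 0.002976 S between n8,n9
  Y(R15) = 0.02268 S between n0,n2
  Iin: injects 0.971 A into n1 (from n4)
Assemble and solve the 9×9 MNA system:
  V(n1)=0.4426  V(n2)=0.1756  V(n3)=0.2084  V(n4)=-5.682  V(n5)=-3.822  V(n6)=-1.896  V(n7)=-2.433  V(n8)=-2.251  V(n9)=-2.777

R_eq = 6.308 Ω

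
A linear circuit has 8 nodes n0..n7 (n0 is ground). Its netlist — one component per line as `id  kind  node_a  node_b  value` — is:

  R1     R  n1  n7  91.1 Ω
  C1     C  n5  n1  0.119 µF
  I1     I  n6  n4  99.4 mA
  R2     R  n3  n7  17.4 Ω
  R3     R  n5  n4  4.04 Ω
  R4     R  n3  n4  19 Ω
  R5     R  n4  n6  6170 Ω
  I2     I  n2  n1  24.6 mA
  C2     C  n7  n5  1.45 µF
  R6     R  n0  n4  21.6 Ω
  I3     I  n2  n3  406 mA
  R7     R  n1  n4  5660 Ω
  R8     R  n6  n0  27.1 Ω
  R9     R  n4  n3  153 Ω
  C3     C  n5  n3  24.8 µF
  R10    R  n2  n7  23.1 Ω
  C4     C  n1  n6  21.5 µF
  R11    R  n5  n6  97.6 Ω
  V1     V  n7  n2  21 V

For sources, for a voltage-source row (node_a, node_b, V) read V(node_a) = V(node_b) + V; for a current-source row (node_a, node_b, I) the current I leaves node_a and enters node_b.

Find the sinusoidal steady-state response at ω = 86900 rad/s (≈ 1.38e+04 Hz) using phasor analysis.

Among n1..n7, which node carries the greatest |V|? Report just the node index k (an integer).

Apply KCL at each of the 7 non-ground nodes and solve the resulting linear system.
Node n1: branches {R1, C1, I2, R7, C4} → V_1 = -1.084+0.6063j
Node n2: branches {I2, I3, R10, V1} → V_2 = -21.78+2.193j
Node n3: branches {R2, R4, I3, R9, C3} → V_3 = 0.7564-0.6988j
Node n4: branches {I1, R3, R4, R5, R6, R7, R9} → V_4 = 0.8790-0.5004j
Node n5: branches {C1, R3, C2, C3, R11} → V_5 = 0.6738-0.5481j
Node n6: branches {I1, R5, R8, C4, R11} → V_6 = -1.103+0.6278j
Node n7: branches {R1, R2, C2, R10, V1} → V_7 = -0.7834+2.193j
Source currents: i(V1)=-0.4785+0.000j

2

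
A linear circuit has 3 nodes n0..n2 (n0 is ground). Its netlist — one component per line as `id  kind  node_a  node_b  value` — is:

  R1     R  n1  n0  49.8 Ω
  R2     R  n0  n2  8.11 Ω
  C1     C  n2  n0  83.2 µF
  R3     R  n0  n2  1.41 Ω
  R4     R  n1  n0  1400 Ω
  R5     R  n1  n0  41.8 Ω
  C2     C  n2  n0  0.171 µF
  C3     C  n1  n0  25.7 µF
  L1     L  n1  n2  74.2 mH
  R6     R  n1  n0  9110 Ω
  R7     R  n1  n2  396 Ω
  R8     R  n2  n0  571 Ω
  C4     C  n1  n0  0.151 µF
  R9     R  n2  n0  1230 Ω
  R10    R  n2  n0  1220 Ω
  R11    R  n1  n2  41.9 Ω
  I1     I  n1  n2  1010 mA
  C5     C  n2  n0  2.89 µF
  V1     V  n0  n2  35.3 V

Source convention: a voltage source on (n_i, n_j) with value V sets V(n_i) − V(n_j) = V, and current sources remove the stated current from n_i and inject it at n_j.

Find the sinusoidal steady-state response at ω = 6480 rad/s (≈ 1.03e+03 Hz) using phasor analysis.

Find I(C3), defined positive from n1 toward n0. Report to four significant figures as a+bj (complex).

-1.676-0.6475j A

Element admittances at ω=6480 rad/s:
  Y(R1) = 0.02008+0.000j S between n1,n0
  Y(R2) = 0.1233+0.000j S between n0,n2
  Y(C1) = 0.000+0.5391j S between n2,n0
  Y(R3) = 0.7092+0.000j S between n0,n2
  Y(R4) = 0.0007143+0.000j S between n1,n0
  Y(R5) = 0.02392+0.000j S between n1,n0
  Y(C2) = 0.000+0.001108j S between n2,n0
  Y(C3) = 0.000+0.1665j S between n1,n0
  Y(L1) = 0.000-0.002080j S between n1,n2
  Y(R6) = 0.0001098+0.000j S between n1,n0
  Y(R7) = 0.002525+0.000j S between n1,n2
  Y(R8) = 0.001751+0.000j S between n2,n0
  Y(C4) = 0.000+0.0009785j S between n1,n0
  Y(R9) = 0.0008130+0.000j S between n2,n0
  Y(R10) = 0.0008197+0.000j S between n2,n0
  Y(R11) = 0.02387+0.000j S between n1,n2
  I1: injects 1.01 A into n2 (from n1)
  Y(C5) = 0.000+0.01873j S between n2,n0
  V1: constraint V(n0)−V(n2) = 35.3
Assemble and solve the 3×3 MNA system:
  V(n1)=-3.888+10.06j  V(n2)=-35.30+0.000j
  i(V1)=-31.37-19.93j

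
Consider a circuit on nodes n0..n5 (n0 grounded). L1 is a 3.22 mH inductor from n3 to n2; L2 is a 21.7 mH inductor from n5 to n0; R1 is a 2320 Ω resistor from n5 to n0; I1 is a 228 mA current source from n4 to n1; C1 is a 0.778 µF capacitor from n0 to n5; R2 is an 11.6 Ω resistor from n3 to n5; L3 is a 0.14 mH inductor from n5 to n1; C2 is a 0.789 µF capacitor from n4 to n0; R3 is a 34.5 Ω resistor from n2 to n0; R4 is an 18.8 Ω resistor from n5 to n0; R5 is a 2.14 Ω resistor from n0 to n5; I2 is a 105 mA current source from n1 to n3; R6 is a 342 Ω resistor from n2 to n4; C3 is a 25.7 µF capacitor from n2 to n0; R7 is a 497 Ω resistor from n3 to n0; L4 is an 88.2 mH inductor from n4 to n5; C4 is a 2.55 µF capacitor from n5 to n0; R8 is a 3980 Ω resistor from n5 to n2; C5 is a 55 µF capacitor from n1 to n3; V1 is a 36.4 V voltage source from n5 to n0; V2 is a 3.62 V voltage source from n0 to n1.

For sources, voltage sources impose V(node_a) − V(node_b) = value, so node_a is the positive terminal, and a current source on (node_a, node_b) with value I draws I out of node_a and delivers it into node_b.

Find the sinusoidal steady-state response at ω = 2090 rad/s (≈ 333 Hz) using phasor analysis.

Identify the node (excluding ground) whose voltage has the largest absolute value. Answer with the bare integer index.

4

MNA unknowns: 5 node voltages V₁..V_5 plus 2 source currents (V1, V2)
L1: Y=0.000-0.1486j on G[3,2]
L2: Y=0.000-0.02205j on G[5,0]
R1: Y=0.0004310+0.000j on G[5,0]
I1: z[4]−=0.228, z[1]+=0.228
C1: Y=0.000+0.001626j on G[0,5]
R2: Y=0.08621+0.000j on G[3,5]
L3: Y=0.000-3.418j on G[5,1]
C2: Y=0.000+0.001649j on G[4,0]
R3: Y=0.02899+0.000j on G[2,0]
R4: Y=0.05319+0.000j on G[5,0]
R5: Y=0.4673+0.000j on G[0,5]
I2: z[1]−=0.105, z[3]+=0.105
R6: Y=0.002924+0.000j on G[2,4]
C3: Y=0.000+0.05371j on G[2,0]
R7: Y=0.002012+0.000j on G[3,0]
L4: Y=0.000-0.005425j on G[4,5]
C4: Y=0.000+0.005330j on G[5,0]
R8: Y=0.0002513+0.000j on G[5,2]
C5: Y=0.000+0.1150j on G[1,3]
V1: row V5−V0=36.4, i_V1 at 5,0
V2: row V0−V1=3.62, i_V2 at 0,1
solve → V1=-3.620+0.000j, V2=5.976-20.47j, V3=6.911-12.15j, V4=15.61-67.85j, V5=36.40+0.000j
aux → i_V1=-21.88+136.4j, i_V2=-1.519+135.6j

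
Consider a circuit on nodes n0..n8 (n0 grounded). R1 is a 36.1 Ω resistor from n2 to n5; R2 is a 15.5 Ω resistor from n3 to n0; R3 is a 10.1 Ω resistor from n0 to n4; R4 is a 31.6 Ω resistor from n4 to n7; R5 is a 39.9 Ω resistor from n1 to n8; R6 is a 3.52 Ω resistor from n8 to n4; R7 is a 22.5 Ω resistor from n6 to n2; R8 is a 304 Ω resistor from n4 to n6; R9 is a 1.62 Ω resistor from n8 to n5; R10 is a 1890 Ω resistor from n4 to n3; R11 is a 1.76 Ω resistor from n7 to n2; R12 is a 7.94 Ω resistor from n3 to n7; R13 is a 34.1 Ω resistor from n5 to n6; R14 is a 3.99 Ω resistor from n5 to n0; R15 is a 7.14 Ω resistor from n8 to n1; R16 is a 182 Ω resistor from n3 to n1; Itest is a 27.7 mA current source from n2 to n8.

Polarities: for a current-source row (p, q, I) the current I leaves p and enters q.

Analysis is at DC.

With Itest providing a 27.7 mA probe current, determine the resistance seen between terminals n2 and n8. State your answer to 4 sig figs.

R_eq = 10.08 Ω

MNA unknowns: 8 node voltages V₁..V_8
R1: Y=0.02770 on G[2,5]
R2: Y=0.06452 on G[3,0]
R3: Y=0.09901 on G[0,4]
R4: Y=0.03165 on G[4,7]
R5: Y=0.02506 on G[1,8]
R6: Y=0.2841 on G[8,4]
R7: Y=0.04444 on G[6,2]
R8: Y=0.003289 on G[4,6]
R9: Y=0.6173 on G[8,5]
R10: Y=0.0005291 on G[4,3]
R11: Y=0.5682 on G[7,2]
R12: Y=0.1259 on G[3,7]
R13: Y=0.02933 on G[5,6]
R14: Y=0.2506 on G[5,0]
R15: Y=0.1401 on G[8,1]
R16: Y=0.005495 on G[3,1]
Itest: z[2]−=0.0277, z[8]+=0.0277
solve → V1=0.04697, V2=-0.2265, V3=-0.1257, V4=0.01969, V5=0.02458, V6=-0.1204, V7=-0.1982, V8=0.05272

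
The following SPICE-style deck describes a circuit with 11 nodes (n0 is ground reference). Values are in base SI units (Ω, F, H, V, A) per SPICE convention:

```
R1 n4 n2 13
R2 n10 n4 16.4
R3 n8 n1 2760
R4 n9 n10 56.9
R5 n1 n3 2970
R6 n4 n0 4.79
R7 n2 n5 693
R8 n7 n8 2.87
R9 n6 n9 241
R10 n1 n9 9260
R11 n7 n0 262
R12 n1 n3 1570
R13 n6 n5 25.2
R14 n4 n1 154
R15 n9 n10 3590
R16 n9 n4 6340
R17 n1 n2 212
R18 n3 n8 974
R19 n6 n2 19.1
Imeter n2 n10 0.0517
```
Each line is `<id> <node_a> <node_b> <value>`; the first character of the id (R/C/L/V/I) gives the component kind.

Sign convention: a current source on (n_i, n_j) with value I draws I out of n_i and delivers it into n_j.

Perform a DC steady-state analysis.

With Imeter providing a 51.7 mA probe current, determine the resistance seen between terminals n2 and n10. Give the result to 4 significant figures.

Element admittances at DC:
  Y(R1) = 0.07692 S between n4,n2
  Y(R2) = 0.06098 S between n10,n4
  Y(R3) = 0.0003623 S between n8,n1
  Y(R4) = 0.01757 S between n9,n10
  Y(R5) = 0.0003367 S between n1,n3
  Y(R6) = 0.2088 S between n4,n0
  Y(R7) = 0.001443 S between n2,n5
  Y(R8) = 0.3484 S between n7,n8
  Y(R9) = 0.004149 S between n6,n9
  Y(R10) = 0.0001080 S between n1,n9
  Y(R11) = 0.003817 S between n7,n0
  Y(R12) = 0.0006369 S between n1,n3
  Y(R13) = 0.03968 S between n6,n5
  Y(R14) = 0.006494 S between n4,n1
  Y(R15) = 0.0002786 S between n9,n10
  Y(R16) = 0.0001577 S between n9,n4
  Y(R17) = 0.004717 S between n1,n2
  Y(R18) = 0.001027 S between n3,n8
  Y(R19) = 0.05236 S between n6,n2
  Imeter: injects 0.0517 A into n10 (from n2)
Assemble and solve the 10×10 MNA system:
  V(n1)=-0.2276  V(n2)=-0.5929  V(n3)=-0.1325  V(n4)=0.0007650  V(n5)=-0.5156  V(n6)=-0.5128  V(n7)=-0.04184  V(n8)=-0.04230  V(n9)=0.5250  V(n10)=0.7753

R_eq = 26.47 Ω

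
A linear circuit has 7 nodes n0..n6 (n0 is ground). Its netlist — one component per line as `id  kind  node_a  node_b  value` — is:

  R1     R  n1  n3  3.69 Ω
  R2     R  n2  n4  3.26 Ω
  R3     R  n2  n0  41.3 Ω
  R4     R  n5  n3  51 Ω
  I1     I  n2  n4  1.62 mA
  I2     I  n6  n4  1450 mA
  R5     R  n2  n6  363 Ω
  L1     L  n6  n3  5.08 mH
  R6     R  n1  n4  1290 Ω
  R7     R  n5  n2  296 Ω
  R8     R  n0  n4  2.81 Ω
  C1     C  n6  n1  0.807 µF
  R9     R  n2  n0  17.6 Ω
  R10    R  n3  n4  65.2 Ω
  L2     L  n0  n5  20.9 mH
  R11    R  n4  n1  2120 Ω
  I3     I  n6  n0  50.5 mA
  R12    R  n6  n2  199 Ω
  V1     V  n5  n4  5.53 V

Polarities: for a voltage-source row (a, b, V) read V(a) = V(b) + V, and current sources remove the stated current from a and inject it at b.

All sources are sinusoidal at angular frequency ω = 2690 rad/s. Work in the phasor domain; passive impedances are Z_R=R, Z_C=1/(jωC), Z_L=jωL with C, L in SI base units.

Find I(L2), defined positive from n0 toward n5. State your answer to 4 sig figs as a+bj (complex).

-0.005120+0.09807j A

Element admittances at ω=2690 rad/s:
  Y(R1) = 0.2710+0.000j S between n1,n3
  Y(R2) = 0.3067+0.000j S between n2,n4
  Y(R3) = 0.02421+0.000j S between n2,n0
  Y(R4) = 0.01961+0.000j S between n5,n3
  I1: injects 0.00162 A into n4 (from n2)
  I2: injects 1.45 A into n4 (from n6)
  Y(R5) = 0.002755+0.000j S between n2,n6
  Y(L1) = 0.000-0.07318j S between n6,n3
  Y(R6) = 0.0007752+0.000j S between n1,n4
  Y(R7) = 0.003378+0.000j S between n5,n2
  Y(R8) = 0.3559+0.000j S between n0,n4
  Y(C1) = 0.000+0.002171j S between n6,n1
  Y(R9) = 0.05682+0.000j S between n2,n0
  Y(R10) = 0.01534+0.000j S between n3,n4
  Y(L2) = 0.000-0.01779j S between n0,n5
  Y(R11) = 0.0004717+0.000j S between n4,n1
  I3: injects 0.0505 A into n0 (from n6)
  Y(R12) = 0.005025+0.000j S between n6,n2
  V1: constraint V(n5)−V(n4) = 5.53
Assemble and solve the 7×7 MNA system:
  V(n1)=-31.23+3.309j  V(n2)=-0.6149-0.05387j  V(n3)=-31.51+3.338j  V(n4)=-0.01628+0.2878j  V(n5)=5.514+0.2878j  V(n6)=-33.07-14.24j
  i(V1)=-0.7518+0.1567j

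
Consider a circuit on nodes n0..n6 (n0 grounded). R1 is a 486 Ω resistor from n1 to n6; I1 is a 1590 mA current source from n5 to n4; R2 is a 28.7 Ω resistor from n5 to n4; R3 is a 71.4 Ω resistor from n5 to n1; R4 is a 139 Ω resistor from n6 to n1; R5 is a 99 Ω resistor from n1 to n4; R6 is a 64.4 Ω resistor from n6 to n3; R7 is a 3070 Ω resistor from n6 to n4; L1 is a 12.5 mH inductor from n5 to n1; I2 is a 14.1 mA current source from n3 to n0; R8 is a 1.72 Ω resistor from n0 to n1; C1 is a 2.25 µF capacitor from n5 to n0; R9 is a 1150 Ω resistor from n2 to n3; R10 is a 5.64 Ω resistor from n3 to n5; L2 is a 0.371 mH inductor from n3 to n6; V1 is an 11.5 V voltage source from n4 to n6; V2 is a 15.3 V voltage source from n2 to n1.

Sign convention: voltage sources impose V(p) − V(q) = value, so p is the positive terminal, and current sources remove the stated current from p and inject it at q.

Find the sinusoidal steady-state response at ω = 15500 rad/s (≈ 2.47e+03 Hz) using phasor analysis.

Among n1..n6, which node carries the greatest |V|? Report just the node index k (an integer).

Apply KCL at each of the 6 non-ground nodes and solve the resulting linear system.
Node n1: branches {R1, R3, R4, R5, L1, R8, V2} → V_1 = 0.1280+0.2846j
Node n2: branches {R9, V2} → V_2 = 15.43+0.2846j
Node n3: branches {R6, I2, R9, R10, L2} → V_3 = -0.1009+1.273j
Node n4: branches {I1, R2, R5, R7, V1} → V_4 = 13.09+5.859j
Node n5: branches {I1, R2, R3, L1, C1, R10} → V_5 = -4.744+2.539j
Node n6: branches {R1, R4, R6, R7, L2, V1} → V_6 = 1.594+5.859j
Source currents: i(V1)=0.8337-0.1720j, i(V2)=-0.01350+0.0008592j

2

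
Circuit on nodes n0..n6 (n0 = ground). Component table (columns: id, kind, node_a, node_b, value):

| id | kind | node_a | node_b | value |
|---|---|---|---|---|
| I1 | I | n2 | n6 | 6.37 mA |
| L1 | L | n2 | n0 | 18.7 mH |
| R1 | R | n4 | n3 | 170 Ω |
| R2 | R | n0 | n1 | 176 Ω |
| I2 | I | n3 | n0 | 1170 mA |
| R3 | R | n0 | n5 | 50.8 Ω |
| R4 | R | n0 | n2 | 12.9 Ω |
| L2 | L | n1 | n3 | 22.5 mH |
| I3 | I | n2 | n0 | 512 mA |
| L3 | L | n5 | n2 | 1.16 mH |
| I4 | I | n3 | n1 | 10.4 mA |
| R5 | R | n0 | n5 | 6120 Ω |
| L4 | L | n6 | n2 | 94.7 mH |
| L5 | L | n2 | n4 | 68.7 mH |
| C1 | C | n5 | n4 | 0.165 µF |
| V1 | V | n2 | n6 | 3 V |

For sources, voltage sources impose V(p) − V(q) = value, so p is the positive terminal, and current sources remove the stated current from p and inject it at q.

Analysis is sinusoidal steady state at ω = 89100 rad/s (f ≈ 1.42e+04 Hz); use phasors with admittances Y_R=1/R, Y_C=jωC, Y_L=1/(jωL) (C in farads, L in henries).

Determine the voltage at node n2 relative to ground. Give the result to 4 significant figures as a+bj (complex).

Apply KCL at each of the 6 non-ground nodes and solve the resulting linear system.
Node n1: branches {R2, L2, I4} → V_1 = 2.882+22.82j
Node n2: branches {I1, L1, R4, I3, L3, L4, L5, V1} → V_2 = -10.14+4.505j
Node n3: branches {R1, I2, L2, I4} → V_3 = -257.1+34.80j
Node n4: branches {R1, L5, C1} → V_4 = -55.42+56.85j
Node n5: branches {R3, L3, R5, C1} → V_5 = -46.10-24.43j
Node n6: branches {I1, L4, V1} → V_6 = -13.14+4.505j
Source currents: i(V1)=-0.006370+0.0003555j

-10.14+4.505j V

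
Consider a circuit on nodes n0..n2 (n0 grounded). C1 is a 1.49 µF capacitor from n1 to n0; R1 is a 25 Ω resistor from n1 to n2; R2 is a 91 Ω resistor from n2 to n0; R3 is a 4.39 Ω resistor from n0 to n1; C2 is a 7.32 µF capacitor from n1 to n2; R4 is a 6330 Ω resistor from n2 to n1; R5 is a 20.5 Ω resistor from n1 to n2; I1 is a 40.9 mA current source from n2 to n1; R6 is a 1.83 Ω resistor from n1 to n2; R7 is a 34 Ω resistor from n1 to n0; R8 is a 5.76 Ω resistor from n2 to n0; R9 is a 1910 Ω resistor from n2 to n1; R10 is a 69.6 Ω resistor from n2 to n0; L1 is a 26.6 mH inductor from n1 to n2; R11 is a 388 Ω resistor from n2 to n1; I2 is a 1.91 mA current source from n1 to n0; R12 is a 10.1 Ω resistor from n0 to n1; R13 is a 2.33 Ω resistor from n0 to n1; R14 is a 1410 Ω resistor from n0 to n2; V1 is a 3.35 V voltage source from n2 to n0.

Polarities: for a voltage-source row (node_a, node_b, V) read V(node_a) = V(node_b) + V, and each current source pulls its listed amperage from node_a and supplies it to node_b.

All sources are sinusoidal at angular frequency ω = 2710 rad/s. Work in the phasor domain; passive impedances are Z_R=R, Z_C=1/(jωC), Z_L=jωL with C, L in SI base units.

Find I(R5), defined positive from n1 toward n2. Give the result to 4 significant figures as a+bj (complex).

-0.08880+0.0001604j A

Apply KCL at each of the 2 non-ground nodes and solve the resulting linear system.
Node n1: branches {C1, R1, R3, C2, R4, R5, I1, R6, R7, R9, L1, R11, I2, R12, R13} → V_1 = 1.530+0.003288j
Node n2: branches {R1, R2, C2, R4, R5, I1, R6, R8, R9, R10, L1, R11, R14, V1} → V_2 = 3.350+0.000j
Source currents: i(V1)=-1.872-0.008759j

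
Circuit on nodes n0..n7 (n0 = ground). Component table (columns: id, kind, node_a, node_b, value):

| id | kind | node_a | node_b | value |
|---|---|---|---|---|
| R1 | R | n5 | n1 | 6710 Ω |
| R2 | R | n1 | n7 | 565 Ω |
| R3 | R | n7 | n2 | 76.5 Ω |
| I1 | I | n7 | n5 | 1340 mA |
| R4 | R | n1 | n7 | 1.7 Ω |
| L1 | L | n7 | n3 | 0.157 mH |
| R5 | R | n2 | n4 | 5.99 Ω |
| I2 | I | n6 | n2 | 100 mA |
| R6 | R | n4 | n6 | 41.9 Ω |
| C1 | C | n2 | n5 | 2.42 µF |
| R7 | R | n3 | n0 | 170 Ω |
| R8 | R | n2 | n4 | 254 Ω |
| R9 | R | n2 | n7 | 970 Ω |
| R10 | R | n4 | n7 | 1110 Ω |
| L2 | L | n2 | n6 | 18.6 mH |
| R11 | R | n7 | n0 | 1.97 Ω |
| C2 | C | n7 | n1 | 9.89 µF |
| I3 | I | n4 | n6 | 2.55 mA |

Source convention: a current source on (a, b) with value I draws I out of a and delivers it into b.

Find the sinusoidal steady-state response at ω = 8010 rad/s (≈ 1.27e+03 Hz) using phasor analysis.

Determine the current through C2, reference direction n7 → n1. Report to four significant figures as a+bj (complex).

-0.001566-0.001570j A

Element admittances at ω=8010 rad/s:
  Y(R1) = 0.0001490+0.000j S between n5,n1
  Y(R2) = 0.001770+0.000j S between n1,n7
  Y(R3) = 0.01307+0.000j S between n7,n2
  I1: injects 1.34 A into n5 (from n7)
  Y(R4) = 0.5882+0.000j S between n1,n7
  Y(L1) = 0.000-0.7952j S between n7,n3
  Y(R5) = 0.1669+0.000j S between n2,n4
  I2: injects 0.1 A into n2 (from n6)
  Y(R6) = 0.02387+0.000j S between n4,n6
  Y(C1) = 0.000+0.01938j S between n2,n5
  Y(R7) = 0.005882+0.000j S between n3,n0
  Y(R8) = 0.003937+0.000j S between n2,n4
  Y(R9) = 0.001031+0.000j S between n2,n7
  Y(R10) = 0.0009009+0.000j S between n4,n7
  Y(L2) = 0.000-0.006712j S between n2,n6
  Y(R11) = 0.5076+0.000j S between n7,n0
  Y(C2) = 0.000+0.07922j S between n7,n1
  I3: injects 0.00255 A into n6 (from n4)
Assemble and solve the 7×7 MNA system:
  V(n1)=0.01982-0.01977j  V(n2)=88.49+0.6840j  V(n3)=0.000+0.000j  V(n4)=87.50+0.4987j  V(n5)=89.01-67.76j  V(n6)=83.84-0.8094j  V(n7)=0.000+0.000j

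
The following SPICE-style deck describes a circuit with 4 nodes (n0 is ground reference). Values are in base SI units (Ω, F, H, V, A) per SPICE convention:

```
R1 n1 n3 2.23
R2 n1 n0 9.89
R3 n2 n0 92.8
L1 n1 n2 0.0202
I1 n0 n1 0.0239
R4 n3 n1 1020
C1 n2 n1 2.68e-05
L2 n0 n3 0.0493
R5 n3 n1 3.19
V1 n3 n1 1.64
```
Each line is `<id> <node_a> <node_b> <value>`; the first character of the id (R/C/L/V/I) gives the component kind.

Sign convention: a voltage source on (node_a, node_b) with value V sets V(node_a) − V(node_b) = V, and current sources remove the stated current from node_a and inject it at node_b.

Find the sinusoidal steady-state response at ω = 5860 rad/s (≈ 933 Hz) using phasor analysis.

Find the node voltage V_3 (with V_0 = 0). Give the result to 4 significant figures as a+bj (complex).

MNA unknowns: 3 node voltages V₁..V_3 plus 1 source current (V1)
R1: Y=0.4484+0.000j on G[1,3]
R2: Y=0.1011+0.000j on G[1,0]
R3: Y=0.01078+0.000j on G[2,0]
L1: Y=0.000-0.008448j on G[1,2]
I1: z[0]−=0.0239, z[1]+=0.0239
R4: Y=0.0009804+0.000j on G[3,1]
C1: Y=0.000+0.1570j on G[2,1]
L2: Y=0.000-0.003461j on G[0,3]
R5: Y=0.3135+0.000j on G[3,1]
V1: row V3−V1=1.64, i_V1 at 3,1
solve → V1=0.2124+0.05586j, V2=0.2072+0.07089j, V3=1.852+0.05586j
aux → i_V1=-1.251+0.006412j

1.852+0.05586j V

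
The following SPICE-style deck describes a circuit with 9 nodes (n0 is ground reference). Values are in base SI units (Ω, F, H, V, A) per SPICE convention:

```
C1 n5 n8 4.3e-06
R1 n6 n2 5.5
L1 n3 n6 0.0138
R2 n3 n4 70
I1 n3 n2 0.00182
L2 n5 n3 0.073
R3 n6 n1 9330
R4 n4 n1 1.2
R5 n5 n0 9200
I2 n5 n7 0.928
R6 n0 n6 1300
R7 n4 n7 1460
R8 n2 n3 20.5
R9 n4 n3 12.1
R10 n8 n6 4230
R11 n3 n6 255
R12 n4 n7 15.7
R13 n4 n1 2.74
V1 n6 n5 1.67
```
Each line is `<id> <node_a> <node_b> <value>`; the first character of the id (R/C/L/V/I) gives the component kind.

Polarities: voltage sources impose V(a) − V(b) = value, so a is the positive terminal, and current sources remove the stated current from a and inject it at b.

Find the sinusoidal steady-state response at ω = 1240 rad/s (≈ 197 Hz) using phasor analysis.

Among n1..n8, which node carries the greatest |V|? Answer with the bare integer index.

7

Element admittances at ω=1240 rad/s:
  Y(C1) = 0.000+0.005332j S between n5,n8
  Y(R1) = 0.1818+0.000j S between n6,n2
  Y(L1) = 0.000-0.05844j S between n3,n6
  Y(R2) = 0.01429+0.000j S between n3,n4
  I1: injects 0.00182 A into n2 (from n3)
  Y(L2) = 0.000-0.01105j S between n5,n3
  Y(R3) = 0.0001072+0.000j S between n6,n1
  Y(R4) = 0.8333+0.000j S between n4,n1
  Y(R5) = 0.0001087+0.000j S between n5,n0
  I2: injects 0.928 A into n7 (from n5)
  Y(R6) = 0.0007692+0.000j S between n0,n6
  Y(R7) = 0.0006849+0.000j S between n4,n7
  Y(R8) = 0.04878+0.000j S between n2,n3
  Y(R9) = 0.08264+0.000j S between n4,n3
  Y(R10) = 0.0002364+0.000j S between n8,n6
  Y(R11) = 0.003922+0.000j S between n3,n6
  Y(R12) = 0.06369+0.000j S between n4,n7
  Y(R13) = 0.3650+0.000j S between n4,n1
  V1: constraint V(n6)−V(n5) = 1.67
Assemble and solve the 9×9 MNA system:
  V(n1)=15.50+9.801j  V(n2)=1.428+2.076j  V(n3)=5.942+9.813j  V(n4)=15.50+9.802j  V(n5)=-1.463+0.000j  V(n6)=0.2068+0.000j  V(n7)=29.91+9.802j  V(n8)=-1.460-0.07390j
  i(V1)=0.8190+0.08179j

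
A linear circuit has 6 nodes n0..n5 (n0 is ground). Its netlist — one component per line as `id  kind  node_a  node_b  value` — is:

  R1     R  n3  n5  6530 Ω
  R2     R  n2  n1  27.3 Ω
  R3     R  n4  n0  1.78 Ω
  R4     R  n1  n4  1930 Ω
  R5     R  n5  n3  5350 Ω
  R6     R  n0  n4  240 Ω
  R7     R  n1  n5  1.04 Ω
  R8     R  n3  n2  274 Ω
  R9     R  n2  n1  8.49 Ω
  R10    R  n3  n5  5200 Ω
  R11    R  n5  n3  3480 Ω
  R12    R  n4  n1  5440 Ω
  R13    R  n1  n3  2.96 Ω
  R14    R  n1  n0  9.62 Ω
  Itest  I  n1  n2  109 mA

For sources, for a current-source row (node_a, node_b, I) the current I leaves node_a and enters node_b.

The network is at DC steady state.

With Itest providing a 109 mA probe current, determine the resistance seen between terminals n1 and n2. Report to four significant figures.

MNA unknowns: 5 node voltages V₁..V_5
R1: Y=0.0001531 on G[3,5]
R2: Y=0.03663 on G[2,1]
R3: Y=0.5618 on G[4,0]
R4: Y=0.0005181 on G[1,4]
R5: Y=0.0001869 on G[5,3]
R6: Y=0.004167 on G[0,4]
R7: Y=0.9615 on G[1,5]
R8: Y=0.003650 on G[3,2]
R9: Y=0.1178 on G[2,1]
R10: Y=0.0001923 on G[3,5]
R11: Y=0.0002874 on G[5,3]
R12: Y=0.0001838 on G[4,1]
R13: Y=0.3378 on G[1,3]
R14: Y=0.1040 on G[1,0]
Itest: z[1]−=0.109, z[2]+=0.109
solve → V1=0.000, V2=0.6898, V3=0.007354, V4=0.000, V5=6.264e-06

R_eq = 6.328 Ω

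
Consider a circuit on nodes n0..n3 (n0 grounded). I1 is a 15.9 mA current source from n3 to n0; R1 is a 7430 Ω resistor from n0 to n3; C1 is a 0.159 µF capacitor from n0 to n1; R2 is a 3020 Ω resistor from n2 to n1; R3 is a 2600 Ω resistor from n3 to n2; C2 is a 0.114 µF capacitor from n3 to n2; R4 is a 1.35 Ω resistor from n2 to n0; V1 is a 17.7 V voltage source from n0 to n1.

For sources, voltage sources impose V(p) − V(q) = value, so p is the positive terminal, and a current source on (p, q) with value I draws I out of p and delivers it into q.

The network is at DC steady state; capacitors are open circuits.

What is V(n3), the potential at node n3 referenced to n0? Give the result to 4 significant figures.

-30.64 V

Apply KCL at each of the 3 non-ground nodes and solve the resulting linear system.
Node n1: branches {C1, R2, V1} → V_1 = -17.70
Node n2: branches {R2, R3, C2, R4} → V_2 = -0.02380
Node n3: branches {I1, R1, R3, C2} → V_3 = -30.64
Source currents: i(V1)=-0.005853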